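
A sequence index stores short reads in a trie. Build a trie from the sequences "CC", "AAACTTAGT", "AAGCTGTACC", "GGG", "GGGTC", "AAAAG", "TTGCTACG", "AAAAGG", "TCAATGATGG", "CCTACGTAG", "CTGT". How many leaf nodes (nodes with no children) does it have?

8

A leaf is a node with no children — equivalently, the end of a word that is not a proper prefix of any other stored word.
Those words: "AAAAGG", "AAACTTAGT", "AAGCTGTACC", "CCTACGTAG", "CTGT", "GGGTC", "TCAATGATGG", "TTGCTACG"
Leaf count: 8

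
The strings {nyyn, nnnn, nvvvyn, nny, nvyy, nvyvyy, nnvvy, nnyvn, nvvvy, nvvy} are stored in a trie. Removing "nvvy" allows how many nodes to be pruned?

After clearing the end-marker at "nvvy", prune upward until reaching a node still needed by another word.
The suffix "y" (1 node) is used only by "nvvy"; the node for "nvv" still has the child "v", so pruning stops there.
Nodes removed: 1

1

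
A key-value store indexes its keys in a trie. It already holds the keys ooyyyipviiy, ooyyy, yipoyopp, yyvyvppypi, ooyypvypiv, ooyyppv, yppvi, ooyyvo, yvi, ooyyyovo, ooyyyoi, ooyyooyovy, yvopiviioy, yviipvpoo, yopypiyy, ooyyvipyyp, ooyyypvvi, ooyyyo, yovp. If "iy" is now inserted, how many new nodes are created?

Nothing in the trie begins with "i"; the whole of "iy" is new.
2 − 0 = 2 new nodes.

2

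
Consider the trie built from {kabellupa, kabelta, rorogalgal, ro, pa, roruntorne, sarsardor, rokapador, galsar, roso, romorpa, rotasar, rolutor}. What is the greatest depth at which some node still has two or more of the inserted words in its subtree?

Equivalently: take the maximum, over all pairs, of their longest common prefix length.
"kabellupa" and "kabelta" agree on "kabel" (5 characters) before diverging; nothing deeper is shared.
Longest shared-prefix length: 5

5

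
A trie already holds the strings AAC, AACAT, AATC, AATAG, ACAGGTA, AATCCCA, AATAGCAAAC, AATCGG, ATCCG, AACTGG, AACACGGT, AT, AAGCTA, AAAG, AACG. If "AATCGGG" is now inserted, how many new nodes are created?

1

"AATCGG" is already a path in the trie; the remaining "G" must be added.
Each of the 1 remaining characters creates one node.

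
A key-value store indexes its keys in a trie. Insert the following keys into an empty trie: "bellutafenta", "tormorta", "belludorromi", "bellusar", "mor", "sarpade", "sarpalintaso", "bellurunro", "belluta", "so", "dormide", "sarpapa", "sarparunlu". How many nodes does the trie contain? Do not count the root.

Insert word by word; a character creates a node only if that edge doesn't already exist:
  "bellutafenta" → 12 new (b, e, l, l, u, t, a, f, e, n, t, a)
  "tormorta" → 8 new (t, o, r, m, o, r, t, a)
  "belludorromi" → prefix "bellu" already present; 7 new (d, o, r, r, o, m, i)
  "bellusar" → prefix "bellu" already present; 3 new (s, a, r)
  "mor" → 3 new (m, o, r)
  "sarpade" → 7 new (s, a, r, p, a, d, e)
  "sarpalintaso" → prefix "sarpa" already present; 7 new (l, i, n, t, a, s, o)
  "bellurunro" → prefix "bellu" already present; 5 new (r, u, n, r, o)
  "belluta" → prefix "belluta" already present; 0 new (none)
  "so" → prefix "s" already present; 1 new (o)
  "dormide" → 7 new (d, o, r, m, i, d, e)
  "sarpapa" → prefix "sarpa" already present; 2 new (p, a)
  "sarparunlu" → prefix "sarpa" already present; 5 new (r, u, n, l, u)
Total nodes = 12 + 8 + 7 + 3 + 3 + 7 + 7 + 5 + 0 + 1 + 7 + 2 + 5 = 67

67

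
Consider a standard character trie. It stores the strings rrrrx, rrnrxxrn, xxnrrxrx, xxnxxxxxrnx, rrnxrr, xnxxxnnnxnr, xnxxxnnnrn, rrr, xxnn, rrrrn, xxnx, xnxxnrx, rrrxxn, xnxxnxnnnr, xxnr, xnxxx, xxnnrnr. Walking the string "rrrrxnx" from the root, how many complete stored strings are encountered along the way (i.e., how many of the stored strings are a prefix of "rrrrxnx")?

Check each prefix of "rrrrxnx" against the stored set — each match is an end-marker on the path.
Prefixes of the query that are stored words: "rrr", "rrrrx"
Count: 2

2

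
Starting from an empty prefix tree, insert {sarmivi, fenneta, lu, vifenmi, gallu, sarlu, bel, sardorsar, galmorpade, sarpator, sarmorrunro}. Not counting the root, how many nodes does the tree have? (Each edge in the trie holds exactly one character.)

58

Trace insertions, counting only characters that open a new branch:
  "sarmivi" → 7 new (s, a, r, m, i, v, i)
  "fenneta" → 7 new (f, e, n, n, e, t, a)
  "lu" → 2 new (l, u)
  "vifenmi" → 7 new (v, i, f, e, n, m, i)
  "gallu" → 5 new (g, a, l, l, u)
  "sarlu" → prefix "sar" already present; 2 new (l, u)
  "bel" → 3 new (b, e, l)
  "sardorsar" → prefix "sar" already present; 6 new (d, o, r, s, a, r)
  "galmorpade" → prefix "gal" already present; 7 new (m, o, r, p, a, d, e)
  "sarpator" → prefix "sar" already present; 5 new (p, a, t, o, r)
  "sarmorrunro" → prefix "sarm" already present; 7 new (o, r, r, u, n, r, o)
Total nodes = 7 + 7 + 2 + 7 + 5 + 2 + 3 + 6 + 7 + 5 + 7 = 58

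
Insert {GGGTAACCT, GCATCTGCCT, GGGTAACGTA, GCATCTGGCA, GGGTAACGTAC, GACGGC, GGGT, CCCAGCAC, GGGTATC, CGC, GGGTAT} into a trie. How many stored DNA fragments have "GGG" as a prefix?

6

Walk to "GGG"; the words in its subtree are exactly those with that prefix.
Words under "GGG": GGGT, GGGTAACCT, GGGTAACGTA, GGGTAACGTAC, GGGTAT, GGGTATC
Count: 6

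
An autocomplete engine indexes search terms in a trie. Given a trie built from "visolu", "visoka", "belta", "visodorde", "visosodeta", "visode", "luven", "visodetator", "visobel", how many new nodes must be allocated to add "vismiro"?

Walking "vismiro" from the root, the first 3 characters ("vis") follow existing edges; "m" is the first miss.
New nodes needed: |"vismiro"| − 3 = 7 − 3 = 4.

4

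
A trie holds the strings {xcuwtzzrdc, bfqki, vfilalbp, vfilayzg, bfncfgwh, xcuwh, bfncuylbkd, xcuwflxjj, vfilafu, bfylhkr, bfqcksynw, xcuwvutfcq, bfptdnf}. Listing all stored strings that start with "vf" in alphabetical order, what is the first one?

vfilafu

Words with prefix "vf", in lexicographic order: "vfilafu", "vfilalbp", "vfilayzg"
Position 1: vfilafu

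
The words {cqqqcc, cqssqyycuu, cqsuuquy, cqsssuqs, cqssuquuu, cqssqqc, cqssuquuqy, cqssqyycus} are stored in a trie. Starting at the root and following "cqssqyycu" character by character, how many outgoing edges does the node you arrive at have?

2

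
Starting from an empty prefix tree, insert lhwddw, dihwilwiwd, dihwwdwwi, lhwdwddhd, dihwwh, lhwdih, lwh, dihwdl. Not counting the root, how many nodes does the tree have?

Trace insertions, counting only characters that open a new branch:
  "lhwddw" → 6 new (l, h, w, d, d, w)
  "dihwilwiwd" → 10 new (d, i, h, w, i, l, w, i, w, d)
  "dihwwdwwi" → prefix "dihw" already present; 5 new (w, d, w, w, i)
  "lhwdwddhd" → prefix "lhwd" already present; 5 new (w, d, d, h, d)
  "dihwwh" → prefix "dihww" already present; 1 new (h)
  "lhwdih" → prefix "lhwd" already present; 2 new (i, h)
  "lwh" → prefix "l" already present; 2 new (w, h)
  "dihwdl" → prefix "dihw" already present; 2 new (d, l)
Total nodes = 6 + 10 + 5 + 5 + 1 + 2 + 2 + 2 = 33

33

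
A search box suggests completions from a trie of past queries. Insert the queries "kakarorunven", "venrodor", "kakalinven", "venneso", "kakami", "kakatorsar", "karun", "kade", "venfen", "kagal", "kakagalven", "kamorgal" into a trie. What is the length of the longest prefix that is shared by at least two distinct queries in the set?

The deepest shared node is where two words last agree before diverging.
"kakagalven" and "kakalinven" agree on "kaka" (4 characters) before diverging; nothing deeper is shared.
Longest shared-prefix length: 4

4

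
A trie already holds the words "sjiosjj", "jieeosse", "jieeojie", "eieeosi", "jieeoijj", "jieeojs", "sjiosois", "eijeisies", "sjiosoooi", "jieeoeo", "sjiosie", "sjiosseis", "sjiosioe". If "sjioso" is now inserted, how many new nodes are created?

0

Every character of "sjioso" already lies on an existing path (it is a prefix of some stored word).
No new nodes are needed: 0.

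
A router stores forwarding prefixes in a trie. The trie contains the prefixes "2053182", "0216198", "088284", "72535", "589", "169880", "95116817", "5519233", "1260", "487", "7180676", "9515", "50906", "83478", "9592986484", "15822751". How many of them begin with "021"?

Filter for entries beginning with "021":
Words under "021": 0216198
Count: 1

1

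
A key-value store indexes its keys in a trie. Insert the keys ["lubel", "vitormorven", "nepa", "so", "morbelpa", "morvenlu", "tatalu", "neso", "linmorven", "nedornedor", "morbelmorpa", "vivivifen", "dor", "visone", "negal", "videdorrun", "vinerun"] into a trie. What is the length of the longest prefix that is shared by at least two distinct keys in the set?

Equivalently: take the maximum, over all pairs, of their longest common prefix length.
e.g. "morbelmorpa" and "morbelpa" share the prefix "morbel" of length 6; no pair shares a longer one.
Longest shared-prefix length: 6

6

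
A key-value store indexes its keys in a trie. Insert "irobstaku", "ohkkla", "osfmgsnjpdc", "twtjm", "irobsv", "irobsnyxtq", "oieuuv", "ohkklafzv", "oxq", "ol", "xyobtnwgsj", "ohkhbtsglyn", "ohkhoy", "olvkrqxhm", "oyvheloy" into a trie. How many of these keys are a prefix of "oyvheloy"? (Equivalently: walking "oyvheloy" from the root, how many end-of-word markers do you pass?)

Traverse "oyvheloy" character by character; count nodes along the way that are marked as word ends.
Prefixes of the query that are stored words: "oyvheloy"
Count: 1

1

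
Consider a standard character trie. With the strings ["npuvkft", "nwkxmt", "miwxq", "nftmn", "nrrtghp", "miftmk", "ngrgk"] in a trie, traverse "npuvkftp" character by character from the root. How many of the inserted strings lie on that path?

1

Walk "npuvkftp" from the root; an end-of-word marker is hit whenever a stored word is a prefix of "npuvkftp".
Prefixes of the query that are stored words: "npuvkft"
Count: 1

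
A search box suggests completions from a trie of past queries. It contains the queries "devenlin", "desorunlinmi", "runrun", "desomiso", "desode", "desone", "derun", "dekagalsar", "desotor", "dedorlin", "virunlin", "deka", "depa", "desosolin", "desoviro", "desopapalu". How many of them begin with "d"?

Traverse to the node for "d", then collect every word in that subtree.
Words under "d": dedorlin, deka, dekagalsar, depa, derun, desode, desomiso, desone, desopapalu, desorunlinmi, desosolin, desotor, desoviro, devenlin
Count: 14

14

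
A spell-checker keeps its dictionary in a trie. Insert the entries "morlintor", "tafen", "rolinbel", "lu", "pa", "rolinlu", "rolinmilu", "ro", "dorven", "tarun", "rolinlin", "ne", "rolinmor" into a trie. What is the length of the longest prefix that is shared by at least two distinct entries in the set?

Equivalently: take the maximum, over all pairs, of their longest common prefix length.
"rolinlin" and "rolinlu" agree on "rolinl" (6 characters) before diverging; nothing deeper is shared.
Longest shared-prefix length: 6

6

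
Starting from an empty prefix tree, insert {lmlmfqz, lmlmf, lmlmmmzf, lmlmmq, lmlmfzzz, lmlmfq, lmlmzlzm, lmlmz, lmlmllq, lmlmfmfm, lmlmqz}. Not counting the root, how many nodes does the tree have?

27

Trace insertions, counting only characters that open a new branch:
  "lmlmfqz" → 7 new (l, m, l, m, f, q, z)
  "lmlmf" → prefix "lmlmf" already present; 0 new (none)
  "lmlmmmzf" → prefix "lmlm" already present; 4 new (m, m, z, f)
  "lmlmmq" → prefix "lmlmm" already present; 1 new (q)
  "lmlmfzzz" → prefix "lmlmf" already present; 3 new (z, z, z)
  "lmlmfq" → prefix "lmlmfq" already present; 0 new (none)
  "lmlmzlzm" → prefix "lmlm" already present; 4 new (z, l, z, m)
  "lmlmz" → prefix "lmlmz" already present; 0 new (none)
  "lmlmllq" → prefix "lmlm" already present; 3 new (l, l, q)
  "lmlmfmfm" → prefix "lmlmf" already present; 3 new (m, f, m)
  "lmlmqz" → prefix "lmlm" already present; 2 new (q, z)
Total nodes = 7 + 0 + 4 + 1 + 3 + 0 + 4 + 0 + 3 + 3 + 2 = 27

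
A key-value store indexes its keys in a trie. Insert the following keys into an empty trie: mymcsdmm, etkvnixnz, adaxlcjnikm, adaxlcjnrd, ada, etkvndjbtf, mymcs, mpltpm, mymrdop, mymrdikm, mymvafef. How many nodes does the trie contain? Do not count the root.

Trace insertions, counting only characters that open a new branch:
  "mymcsdmm" → 8 new (m, y, m, c, s, d, m, m)
  "etkvnixnz" → 9 new (e, t, k, v, n, i, x, n, z)
  "adaxlcjnikm" → 11 new (a, d, a, x, l, c, j, n, i, k, m)
  "adaxlcjnrd" → prefix "adaxlcjn" already present; 2 new (r, d)
  "ada" → prefix "ada" already present; 0 new (none)
  "etkvndjbtf" → prefix "etkvn" already present; 5 new (d, j, b, t, f)
  "mymcs" → prefix "mymcs" already present; 0 new (none)
  "mpltpm" → prefix "m" already present; 5 new (p, l, t, p, m)
  "mymrdop" → prefix "mym" already present; 4 new (r, d, o, p)
  "mymrdikm" → prefix "mymrd" already present; 3 new (i, k, m)
  "mymvafef" → prefix "mym" already present; 5 new (v, a, f, e, f)
Total nodes = 8 + 9 + 11 + 2 + 0 + 5 + 0 + 5 + 4 + 3 + 5 = 52

52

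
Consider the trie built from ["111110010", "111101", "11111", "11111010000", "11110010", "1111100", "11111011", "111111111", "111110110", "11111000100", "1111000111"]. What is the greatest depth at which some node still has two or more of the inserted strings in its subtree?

Equivalently: take the maximum, over all pairs, of their longest common prefix length.
e.g. "11111011" and "111110110" share the prefix "11111011" of length 8; no pair shares a longer one.
Longest shared-prefix length: 8

8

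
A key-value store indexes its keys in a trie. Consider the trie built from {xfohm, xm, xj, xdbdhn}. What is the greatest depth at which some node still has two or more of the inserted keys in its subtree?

Look for the deepest trie node that still has at least two words in its subtree.
e.g. "xdbdhn" and "xfohm" share the prefix "x" of length 1; no pair shares a longer one.
Longest shared-prefix length: 1

1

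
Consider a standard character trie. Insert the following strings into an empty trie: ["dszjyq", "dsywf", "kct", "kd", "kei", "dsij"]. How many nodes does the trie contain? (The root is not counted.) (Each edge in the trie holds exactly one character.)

Trie structure (* marks end of a word):
(root)
├─ d
│  └─ s
│     ├─ i
│     │  └─ j *
│     ├─ y
│     │  └─ w
│     │     └─ f *
│     └─ z
│        └─ j
│           └─ y
│              └─ q *
└─ k
   ├─ c
   │  └─ t *
   ├─ d *
   └─ e
      └─ i *
Counting every labelled node above: 17.

17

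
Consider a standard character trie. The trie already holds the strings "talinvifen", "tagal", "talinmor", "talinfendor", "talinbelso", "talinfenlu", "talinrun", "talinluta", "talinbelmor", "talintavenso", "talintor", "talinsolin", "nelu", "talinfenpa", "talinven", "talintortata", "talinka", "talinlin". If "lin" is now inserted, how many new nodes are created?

3

No existing word starts with "l", so every character of "lin" needs a new node.
3 − 0 = 3 new nodes.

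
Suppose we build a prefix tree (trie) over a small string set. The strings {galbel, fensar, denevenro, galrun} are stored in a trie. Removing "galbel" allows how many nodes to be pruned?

Walk "galbel" from the leaf back toward the root, removing each node that no remaining word uses.
The suffix "bel" (3 nodes) is used only by "galbel"; the node for "gal" still has the child "r", so pruning stops there.
Nodes removed: 3

3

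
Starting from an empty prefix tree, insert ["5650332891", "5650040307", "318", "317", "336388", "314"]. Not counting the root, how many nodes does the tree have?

26

Insert word by word; a character creates a node only if that edge doesn't already exist:
  "5650332891" → 10 new (5, 6, 5, 0, 3, 3, 2, 8, 9, 1)
  "5650040307" → prefix "5650" already present; 6 new (0, 4, 0, 3, 0, 7)
  "318" → 3 new (3, 1, 8)
  "317" → prefix "31" already present; 1 new (7)
  "336388" → prefix "3" already present; 5 new (3, 6, 3, 8, 8)
  "314" → prefix "31" already present; 1 new (4)
Total nodes = 10 + 6 + 3 + 1 + 5 + 1 = 26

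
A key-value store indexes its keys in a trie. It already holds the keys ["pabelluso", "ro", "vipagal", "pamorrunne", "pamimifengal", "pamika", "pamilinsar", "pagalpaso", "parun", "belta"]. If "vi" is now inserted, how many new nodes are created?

Every character of "vi" already lies on an existing path (it is a prefix of some stored word).
No new nodes are needed: 0.

0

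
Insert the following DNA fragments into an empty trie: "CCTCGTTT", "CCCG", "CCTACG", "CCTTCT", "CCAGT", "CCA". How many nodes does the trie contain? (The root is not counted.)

Count nodes per top-level branch (shared prefixes stored once):
  'C'-branch (CCA, CCAGT, CCCG, CCTACG, CCTCGTTT, CCTTCT): 19 nodes
Sum: 19

19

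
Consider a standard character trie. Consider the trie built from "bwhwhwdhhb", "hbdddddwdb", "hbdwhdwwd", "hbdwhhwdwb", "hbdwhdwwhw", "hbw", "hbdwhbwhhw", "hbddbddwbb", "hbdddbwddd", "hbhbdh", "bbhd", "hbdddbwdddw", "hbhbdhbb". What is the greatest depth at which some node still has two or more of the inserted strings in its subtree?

The deepest shared node is where two words last agree before diverging.
"hbdddbwddd" and "hbdddbwdddw" agree on "hbdddbwddd" (10 characters) before diverging; nothing deeper is shared.
Longest shared-prefix length: 10

10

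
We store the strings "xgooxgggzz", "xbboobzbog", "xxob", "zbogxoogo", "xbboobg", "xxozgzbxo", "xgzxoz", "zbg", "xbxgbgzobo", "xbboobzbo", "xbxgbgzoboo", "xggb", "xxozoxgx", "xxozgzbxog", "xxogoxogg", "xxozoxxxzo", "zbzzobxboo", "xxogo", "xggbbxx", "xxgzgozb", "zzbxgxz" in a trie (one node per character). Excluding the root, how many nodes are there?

92

Trace insertions, counting only characters that open a new branch:
  "xgooxgggzz" → 10 new (x, g, o, o, x, g, g, g, z, z)
  "xbboobzbog" → prefix "x" already present; 9 new (b, b, o, o, b, z, b, o, g)
  "xxob" → prefix "x" already present; 3 new (x, o, b)
  "zbogxoogo" → 9 new (z, b, o, g, x, o, o, g, o)
  "xbboobg" → prefix "xbboob" already present; 1 new (g)
  "xxozgzbxo" → prefix "xxo" already present; 6 new (z, g, z, b, x, o)
  "xgzxoz" → prefix "xg" already present; 4 new (z, x, o, z)
  "zbg" → prefix "zb" already present; 1 new (g)
  "xbxgbgzobo" → prefix "xb" already present; 8 new (x, g, b, g, z, o, b, o)
  "xbboobzbo" → prefix "xbboobzbo" already present; 0 new (none)
  "xbxgbgzoboo" → prefix "xbxgbgzobo" already present; 1 new (o)
  "xggb" → prefix "xg" already present; 2 new (g, b)
  "xxozoxgx" → prefix "xxoz" already present; 4 new (o, x, g, x)
  "xxozgzbxog" → prefix "xxozgzbxo" already present; 1 new (g)
  "xxogoxogg" → prefix "xxo" already present; 6 new (g, o, x, o, g, g)
  "xxozoxxxzo" → prefix "xxozox" already present; 4 new (x, x, z, o)
  "zbzzobxboo" → prefix "zb" already present; 8 new (z, z, o, b, x, b, o, o)
  "xxogo" → prefix "xxogo" already present; 0 new (none)
  "xggbbxx" → prefix "xggb" already present; 3 new (b, x, x)
  "xxgzgozb" → prefix "xx" already present; 6 new (g, z, g, o, z, b)
  "zzbxgxz" → prefix "z" already present; 6 new (z, b, x, g, x, z)
Total nodes = 10 + 9 + 3 + 9 + 1 + 6 + 4 + 1 + 8 + 0 + 1 + 2 + 4 + 1 + 6 + 4 + 8 + 0 + 3 + 6 + 6 = 92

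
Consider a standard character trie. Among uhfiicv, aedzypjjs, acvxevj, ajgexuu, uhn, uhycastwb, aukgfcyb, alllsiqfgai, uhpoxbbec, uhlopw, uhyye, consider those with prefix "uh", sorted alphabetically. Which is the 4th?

Words with prefix "uh", in lexicographic order: "uhfiicv", "uhlopw", "uhn", "uhpoxbbec", "uhycastwb", "uhyye"
Position 4: uhpoxbbec

uhpoxbbec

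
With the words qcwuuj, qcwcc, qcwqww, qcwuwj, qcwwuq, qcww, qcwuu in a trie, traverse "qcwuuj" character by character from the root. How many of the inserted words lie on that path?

Walk "qcwuuj" from the root; an end-of-word marker is hit whenever a stored word is a prefix of "qcwuuj".
Prefixes of the query that are stored words: "qcwuu", "qcwuuj"
Count: 2

2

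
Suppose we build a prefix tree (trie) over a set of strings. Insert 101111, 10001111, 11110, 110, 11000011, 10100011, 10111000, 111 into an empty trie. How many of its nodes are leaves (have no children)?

6

A leaf is a node with no children — equivalently, the end of a word that is not a proper prefix of any other stored word.
Those words: "10001111", "10100011", "10111000", "101111", "11000011", "11110"
Leaf count: 6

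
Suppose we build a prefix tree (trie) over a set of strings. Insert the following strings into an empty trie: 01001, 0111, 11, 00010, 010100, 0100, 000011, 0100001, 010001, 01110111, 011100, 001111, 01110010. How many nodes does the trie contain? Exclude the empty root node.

Count nodes per top-level branch (shared prefixes stored once):
  '0'-branch (000011, 00010, 001111, 0100, 0100001, 010001, 01001, 010100, 0111, 011100, 01110010, 01110111): 32 nodes
  '1'-branch (11): 2 nodes
Sum: 34

34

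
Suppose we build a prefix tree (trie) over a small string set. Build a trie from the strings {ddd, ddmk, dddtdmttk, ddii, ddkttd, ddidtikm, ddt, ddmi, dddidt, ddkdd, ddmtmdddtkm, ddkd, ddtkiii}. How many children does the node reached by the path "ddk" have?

2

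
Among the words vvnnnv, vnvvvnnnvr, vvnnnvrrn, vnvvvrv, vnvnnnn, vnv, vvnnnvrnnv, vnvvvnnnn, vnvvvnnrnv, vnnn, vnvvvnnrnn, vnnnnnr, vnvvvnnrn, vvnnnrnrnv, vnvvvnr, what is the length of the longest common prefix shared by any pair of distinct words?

9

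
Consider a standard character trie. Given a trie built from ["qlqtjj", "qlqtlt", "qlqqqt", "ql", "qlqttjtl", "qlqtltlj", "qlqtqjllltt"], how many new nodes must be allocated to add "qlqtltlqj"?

The longest prefix of "qlqtltlqj" already in the trie is "qlqtltl" (length 7).
So 9 − 7 = 2 new nodes.

2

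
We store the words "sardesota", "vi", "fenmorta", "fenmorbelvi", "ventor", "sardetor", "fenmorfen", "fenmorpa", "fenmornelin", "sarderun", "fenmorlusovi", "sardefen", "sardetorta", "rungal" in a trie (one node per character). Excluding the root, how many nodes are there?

Trace insertions, counting only characters that open a new branch:
  "sardesota" → 9 new (s, a, r, d, e, s, o, t, a)
  "vi" → 2 new (v, i)
  "fenmorta" → 8 new (f, e, n, m, o, r, t, a)
  "fenmorbelvi" → prefix "fenmor" already present; 5 new (b, e, l, v, i)
  "ventor" → prefix "v" already present; 5 new (e, n, t, o, r)
  "sardetor" → prefix "sarde" already present; 3 new (t, o, r)
  "fenmorfen" → prefix "fenmor" already present; 3 new (f, e, n)
  "fenmorpa" → prefix "fenmor" already present; 2 new (p, a)
  "fenmornelin" → prefix "fenmor" already present; 5 new (n, e, l, i, n)
  "sarderun" → prefix "sarde" already present; 3 new (r, u, n)
  "fenmorlusovi" → prefix "fenmor" already present; 6 new (l, u, s, o, v, i)
  "sardefen" → prefix "sarde" already present; 3 new (f, e, n)
  "sardetorta" → prefix "sardetor" already present; 2 new (t, a)
  "rungal" → 6 new (r, u, n, g, a, l)
Total nodes = 9 + 2 + 8 + 5 + 5 + 3 + 3 + 2 + 5 + 3 + 6 + 3 + 2 + 6 = 62

62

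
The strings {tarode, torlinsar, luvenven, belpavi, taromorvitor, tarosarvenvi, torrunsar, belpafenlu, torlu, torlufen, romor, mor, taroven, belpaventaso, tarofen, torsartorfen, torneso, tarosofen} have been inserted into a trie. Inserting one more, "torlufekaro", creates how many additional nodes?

4

Walking "torlufekaro" from the root, the first 7 characters ("torlufe") follow existing edges; "k" is the first miss.
So 11 − 7 = 4 new nodes.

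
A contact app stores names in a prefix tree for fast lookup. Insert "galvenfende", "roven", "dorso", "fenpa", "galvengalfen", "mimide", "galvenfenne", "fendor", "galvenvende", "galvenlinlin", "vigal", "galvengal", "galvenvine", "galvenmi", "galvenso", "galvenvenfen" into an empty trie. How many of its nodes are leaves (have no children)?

15

Leaves are exactly the stored words that no other stored word extends.
Those words: "dorso", "fendor", "fenpa", "galvenfende", "galvenfenne", "galvengalfen", "galvenlinlin", "galvenmi", "galvenso", "galvenvende", "galvenvenfen", "galvenvine", "mimide", "roven", "vigal"
Leaf count: 15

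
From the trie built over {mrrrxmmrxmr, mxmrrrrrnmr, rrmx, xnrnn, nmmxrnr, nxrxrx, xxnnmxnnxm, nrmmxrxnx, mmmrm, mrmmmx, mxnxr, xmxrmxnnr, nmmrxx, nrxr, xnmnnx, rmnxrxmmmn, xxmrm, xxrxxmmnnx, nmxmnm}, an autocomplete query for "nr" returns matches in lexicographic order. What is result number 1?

nrmmxrxnx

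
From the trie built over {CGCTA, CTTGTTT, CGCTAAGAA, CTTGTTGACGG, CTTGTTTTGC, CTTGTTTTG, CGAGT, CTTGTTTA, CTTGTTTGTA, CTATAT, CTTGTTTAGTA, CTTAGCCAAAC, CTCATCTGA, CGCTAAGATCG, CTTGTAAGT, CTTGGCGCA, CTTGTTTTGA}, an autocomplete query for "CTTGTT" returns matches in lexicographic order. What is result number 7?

CTTGTTTTGA

DFS of the "CTTGTT" subtree visits, in order: "CTTGTTGACGG", "CTTGTTT", "CTTGTTTA", "CTTGTTTAGTA", "CTTGTTTGTA", "CTTGTTTTG", "CTTGTTTTGA", "CTTGTTTTGC"
Position 7: CTTGTTTTGA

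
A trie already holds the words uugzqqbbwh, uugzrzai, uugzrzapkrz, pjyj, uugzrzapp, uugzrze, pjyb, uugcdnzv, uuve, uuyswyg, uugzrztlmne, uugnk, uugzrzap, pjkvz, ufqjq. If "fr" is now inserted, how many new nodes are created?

No existing word starts with "f", so every character of "fr" needs a new node.
2 − 0 = 2 new nodes.

2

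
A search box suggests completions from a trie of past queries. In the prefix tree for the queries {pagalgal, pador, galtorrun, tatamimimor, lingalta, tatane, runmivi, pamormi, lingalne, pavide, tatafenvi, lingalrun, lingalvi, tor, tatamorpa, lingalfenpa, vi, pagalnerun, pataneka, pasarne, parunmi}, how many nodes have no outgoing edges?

Leaves are exactly the stored words that no other stored word extends.
Those words: "galtorrun", "lingalfenpa", "lingalne", "lingalrun", "lingalta", "lingalvi", "pador", "pagalgal", "pagalnerun", "pamormi", "parunmi", "pasarne", "pataneka", "pavide", "runmivi", "tatafenvi", "tatamimimor", "tatamorpa", "tatane", "tor", "vi"
Leaf count: 21

21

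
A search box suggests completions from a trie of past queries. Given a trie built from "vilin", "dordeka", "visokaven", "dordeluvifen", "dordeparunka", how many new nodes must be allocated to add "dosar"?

3

Walking "dosar" from the root, the first 2 characters ("do") follow existing edges; "s" is the first miss.
So 5 − 2 = 3 new nodes.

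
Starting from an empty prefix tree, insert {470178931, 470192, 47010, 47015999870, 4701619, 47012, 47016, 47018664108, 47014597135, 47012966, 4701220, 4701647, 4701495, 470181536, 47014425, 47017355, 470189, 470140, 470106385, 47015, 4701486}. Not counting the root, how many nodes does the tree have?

64

Count nodes per top-level branch (shared prefixes stored once):
  '4'-branch (47010, 470106385, 47012, 4701220, 47012966, 470140, 47014425, 47014597135, 4701486, 4701495, 47015, 47015999870, 47016, 4701619, 4701647, 47017355, 470178931, 470181536, 47018664108, 470189, 470192): 64 nodes
Sum: 64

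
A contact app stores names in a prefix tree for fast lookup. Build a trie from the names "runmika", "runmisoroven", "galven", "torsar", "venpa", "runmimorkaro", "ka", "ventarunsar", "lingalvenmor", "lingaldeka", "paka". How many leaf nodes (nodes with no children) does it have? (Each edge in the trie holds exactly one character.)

11

Leaves are exactly the stored words that no other stored word extends.
Those words: "galven", "ka", "lingaldeka", "lingalvenmor", "paka", "runmika", "runmimorkaro", "runmisoroven", "torsar", "venpa", "ventarunsar"
Leaf count: 11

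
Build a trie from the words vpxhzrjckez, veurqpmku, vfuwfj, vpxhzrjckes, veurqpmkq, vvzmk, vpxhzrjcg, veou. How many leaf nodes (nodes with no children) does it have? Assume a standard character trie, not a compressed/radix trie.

A leaf is a node with no children — equivalently, the end of a word that is not a proper prefix of any other stored word.
Those words: "veou", "veurqpmkq", "veurqpmku", "vfuwfj", "vpxhzrjcg", "vpxhzrjckes", "vpxhzrjckez", "vvzmk"
Leaf count: 8

8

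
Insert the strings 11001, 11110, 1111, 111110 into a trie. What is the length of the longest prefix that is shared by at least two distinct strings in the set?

4

Equivalently: take the maximum, over all pairs, of their longest common prefix length.
e.g. "1111" and "11110" share the prefix "1111" of length 4; no pair shares a longer one.
Longest shared-prefix length: 4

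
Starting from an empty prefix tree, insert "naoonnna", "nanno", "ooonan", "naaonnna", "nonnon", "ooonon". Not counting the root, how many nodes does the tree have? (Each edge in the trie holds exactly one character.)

Insert word by word; a character creates a node only if that edge doesn't already exist:
  "naoonnna" → 8 new (n, a, o, o, n, n, n, a)
  "nanno" → prefix "na" already present; 3 new (n, n, o)
  "ooonan" → 6 new (o, o, o, n, a, n)
  "naaonnna" → prefix "na" already present; 6 new (a, o, n, n, n, a)
  "nonnon" → prefix "n" already present; 5 new (o, n, n, o, n)
  "ooonon" → prefix "ooon" already present; 2 new (o, n)
Total nodes = 8 + 3 + 6 + 6 + 5 + 2 = 30

30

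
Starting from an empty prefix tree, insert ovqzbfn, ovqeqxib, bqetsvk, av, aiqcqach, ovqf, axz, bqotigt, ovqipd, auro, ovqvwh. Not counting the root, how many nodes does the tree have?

For each word, the new-node count is its length minus the longest prefix already in the trie:
  "ovqzbfn" → 7 new (o, v, q, z, b, f, n)
  "ovqeqxib" → prefix "ovq" already present; 5 new (e, q, x, i, b)
  "bqetsvk" → 7 new (b, q, e, t, s, v, k)
  "av" → 2 new (a, v)
  "aiqcqach" → prefix "a" already present; 7 new (i, q, c, q, a, c, h)
  "ovqf" → prefix "ovq" already present; 1 new (f)
  "axz" → prefix "a" already present; 2 new (x, z)
  "bqotigt" → prefix "bq" already present; 5 new (o, t, i, g, t)
  "ovqipd" → prefix "ovq" already present; 3 new (i, p, d)
  "auro" → prefix "a" already present; 3 new (u, r, o)
  "ovqvwh" → prefix "ovq" already present; 3 new (v, w, h)
Total nodes = 7 + 5 + 7 + 2 + 7 + 1 + 2 + 5 + 3 + 3 + 3 = 45

45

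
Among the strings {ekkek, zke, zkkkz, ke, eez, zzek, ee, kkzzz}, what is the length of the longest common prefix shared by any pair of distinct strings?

Look for the deepest trie node that still has at least two words in its subtree.
"ee" and "eez" agree on "ee" (2 characters) before diverging; nothing deeper is shared.
Longest shared-prefix length: 2

2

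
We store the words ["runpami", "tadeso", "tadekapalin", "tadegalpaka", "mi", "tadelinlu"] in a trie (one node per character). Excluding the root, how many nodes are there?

34

For each word, the new-node count is its length minus the longest prefix already in the trie:
  "runpami" → 7 new (r, u, n, p, a, m, i)
  "tadeso" → 6 new (t, a, d, e, s, o)
  "tadekapalin" → prefix "tade" already present; 7 new (k, a, p, a, l, i, n)
  "tadegalpaka" → prefix "tade" already present; 7 new (g, a, l, p, a, k, a)
  "mi" → 2 new (m, i)
  "tadelinlu" → prefix "tade" already present; 5 new (l, i, n, l, u)
Total nodes = 7 + 6 + 7 + 7 + 2 + 5 = 34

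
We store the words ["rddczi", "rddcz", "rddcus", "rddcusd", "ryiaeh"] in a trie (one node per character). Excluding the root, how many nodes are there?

Insert word by word; a character creates a node only if that edge doesn't already exist:
  "rddczi" → 6 new (r, d, d, c, z, i)
  "rddcz" → prefix "rddcz" already present; 0 new (none)
  "rddcus" → prefix "rddc" already present; 2 new (u, s)
  "rddcusd" → prefix "rddcus" already present; 1 new (d)
  "ryiaeh" → prefix "r" already present; 5 new (y, i, a, e, h)
Total nodes = 6 + 0 + 2 + 1 + 5 = 14

14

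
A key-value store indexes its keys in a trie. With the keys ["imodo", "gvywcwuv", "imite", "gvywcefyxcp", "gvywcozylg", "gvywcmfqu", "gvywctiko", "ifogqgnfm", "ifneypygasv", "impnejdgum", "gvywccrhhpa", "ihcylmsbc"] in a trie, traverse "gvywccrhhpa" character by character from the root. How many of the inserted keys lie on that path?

1

Traverse "gvywccrhhpa" character by character; count nodes along the way that are marked as word ends.
Prefixes of the query that are stored words: "gvywccrhhpa"
Count: 1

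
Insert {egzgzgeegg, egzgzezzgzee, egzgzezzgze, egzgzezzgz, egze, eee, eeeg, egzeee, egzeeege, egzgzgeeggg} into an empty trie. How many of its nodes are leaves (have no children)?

Leaves are exactly the stored words that no other stored word extends.
Those words: "eeeg", "egzeeege", "egzgzezzgzee", "egzgzgeeggg"
Leaf count: 4

4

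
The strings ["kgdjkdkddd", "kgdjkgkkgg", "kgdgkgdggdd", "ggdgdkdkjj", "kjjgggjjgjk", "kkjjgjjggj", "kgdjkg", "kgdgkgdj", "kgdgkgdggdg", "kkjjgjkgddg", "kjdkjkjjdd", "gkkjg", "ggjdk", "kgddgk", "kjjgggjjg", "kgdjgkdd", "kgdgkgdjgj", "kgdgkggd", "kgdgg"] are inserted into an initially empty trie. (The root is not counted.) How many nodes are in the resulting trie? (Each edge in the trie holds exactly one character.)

Trace insertions, counting only characters that open a new branch:
  "kgdjkdkddd" → 10 new (k, g, d, j, k, d, k, d, d, d)
  "kgdjkgkkgg" → prefix "kgdjk" already present; 5 new (g, k, k, g, g)
  "kgdgkgdggdd" → prefix "kgd" already present; 8 new (g, k, g, d, g, g, d, d)
  "ggdgdkdkjj" → 10 new (g, g, d, g, d, k, d, k, j, j)
  "kjjgggjjgjk" → prefix "k" already present; 10 new (j, j, g, g, g, j, j, g, j, k)
  "kkjjgjjggj" → prefix "k" already present; 9 new (k, j, j, g, j, j, g, g, j)
  "kgdjkg" → prefix "kgdjkg" already present; 0 new (none)
  "kgdgkgdj" → prefix "kgdgkgd" already present; 1 new (j)
  "kgdgkgdggdg" → prefix "kgdgkgdggd" already present; 1 new (g)
  "kkjjgjkgddg" → prefix "kkjjgj" already present; 5 new (k, g, d, d, g)
  "kjdkjkjjdd" → prefix "kj" already present; 8 new (d, k, j, k, j, j, d, d)
  "gkkjg" → prefix "g" already present; 4 new (k, k, j, g)
  "ggjdk" → prefix "gg" already present; 3 new (j, d, k)
  "kgddgk" → prefix "kgd" already present; 3 new (d, g, k)
  "kjjgggjjg" → prefix "kjjgggjjg" already present; 0 new (none)
  "kgdjgkdd" → prefix "kgdj" already present; 4 new (g, k, d, d)
  "kgdgkgdjgj" → prefix "kgdgkgdj" already present; 2 new (g, j)
  "kgdgkggd" → prefix "kgdgkg" already present; 2 new (g, d)
  "kgdgg" → prefix "kgdg" already present; 1 new (g)
Total nodes = 10 + 5 + 8 + 10 + 10 + 9 + 0 + 1 + 1 + 5 + 8 + 4 + 3 + 3 + 0 + 4 + 2 + 2 + 1 = 86

86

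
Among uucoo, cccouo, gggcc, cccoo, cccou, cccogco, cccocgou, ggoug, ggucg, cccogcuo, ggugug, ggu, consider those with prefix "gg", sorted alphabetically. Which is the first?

Words with prefix "gg", in lexicographic order: "gggcc", "ggoug", "ggu", "ggucg", "ggugug"
Position 1: gggcc

gggcc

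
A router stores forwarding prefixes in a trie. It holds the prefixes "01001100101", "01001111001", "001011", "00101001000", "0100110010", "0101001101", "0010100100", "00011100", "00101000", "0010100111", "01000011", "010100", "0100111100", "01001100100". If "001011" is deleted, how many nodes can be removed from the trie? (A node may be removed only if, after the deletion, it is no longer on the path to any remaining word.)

After clearing the end-marker at "001011", prune upward until reaching a node still needed by another word.
The suffix "1" (1 node) is used only by "001011"; the node for "00101" still has the child "0", so pruning stops there.
Nodes removed: 1

1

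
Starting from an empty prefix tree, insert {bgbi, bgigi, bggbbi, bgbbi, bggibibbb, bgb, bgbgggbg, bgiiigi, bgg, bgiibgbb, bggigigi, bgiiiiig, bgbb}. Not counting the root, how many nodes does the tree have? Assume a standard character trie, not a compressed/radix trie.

Trie structure (* marks end of a word):
(root)
└─ b
   └─ g
      ├─ b *
      │  ├─ b *
      │  │  └─ i *
      │  ├─ g
      │  │  └─ g
      │  │     └─ g
      │  │        └─ b
      │  │           └─ g *
      │  └─ i *
      ├─ g *
      │  ├─ b
      │  │  └─ b
      │  │     └─ i *
      │  └─ i
      │     ├─ b
      │     │  └─ i
      │     │     └─ b
      │     │        └─ b
      │     │           └─ b *
      │     └─ g
      │        └─ i
      │           └─ g
      │              └─ i *
      └─ i
         ├─ g
         │  └─ i *
         └─ i
            ├─ b
            │  └─ g
            │     └─ b
            │        └─ b *
            └─ i
               ├─ g
               │  └─ i *
               └─ i
                  └─ i
                     └─ g *
Counting every labelled node above: 39.

39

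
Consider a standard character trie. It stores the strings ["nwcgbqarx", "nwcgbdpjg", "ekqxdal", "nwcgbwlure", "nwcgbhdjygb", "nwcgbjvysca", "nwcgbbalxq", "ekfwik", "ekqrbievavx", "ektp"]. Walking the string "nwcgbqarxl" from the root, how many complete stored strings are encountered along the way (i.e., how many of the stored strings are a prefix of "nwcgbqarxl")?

1

Traverse "nwcgbqarxl" character by character; count nodes along the way that are marked as word ends.
Prefixes of the query that are stored words: "nwcgbqarx"
Count: 1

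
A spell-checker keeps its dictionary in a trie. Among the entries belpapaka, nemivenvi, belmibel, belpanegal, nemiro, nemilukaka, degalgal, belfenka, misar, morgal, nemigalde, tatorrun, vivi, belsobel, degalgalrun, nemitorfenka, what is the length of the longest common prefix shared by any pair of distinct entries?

Look for the deepest trie node that still has at least two words in its subtree.
e.g. "degalgal" and "degalgalrun" share the prefix "degalgal" of length 8; no pair shares a longer one.
Longest shared-prefix length: 8

8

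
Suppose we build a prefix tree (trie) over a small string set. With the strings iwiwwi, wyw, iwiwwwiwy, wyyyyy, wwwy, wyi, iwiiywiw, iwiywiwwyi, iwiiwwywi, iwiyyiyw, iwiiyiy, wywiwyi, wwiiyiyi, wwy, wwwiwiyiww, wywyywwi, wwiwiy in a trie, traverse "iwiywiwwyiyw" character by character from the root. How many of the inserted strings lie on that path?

1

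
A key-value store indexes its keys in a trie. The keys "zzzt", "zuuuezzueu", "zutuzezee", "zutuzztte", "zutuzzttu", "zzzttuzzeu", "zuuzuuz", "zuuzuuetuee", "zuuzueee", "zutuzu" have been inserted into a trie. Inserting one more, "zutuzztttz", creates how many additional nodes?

2

"zutuzztt" is already a path in the trie; the remaining "tz" must be added.
Each of the 2 remaining characters creates one node.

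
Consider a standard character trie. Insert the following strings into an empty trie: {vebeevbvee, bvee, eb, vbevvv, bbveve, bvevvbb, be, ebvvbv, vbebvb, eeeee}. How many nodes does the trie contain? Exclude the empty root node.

42

Trace insertions, counting only characters that open a new branch:
  "vebeevbvee" → 10 new (v, e, b, e, e, v, b, v, e, e)
  "bvee" → 4 new (b, v, e, e)
  "eb" → 2 new (e, b)
  "vbevvv" → prefix "v" already present; 5 new (b, e, v, v, v)
  "bbveve" → prefix "b" already present; 5 new (b, v, e, v, e)
  "bvevvbb" → prefix "bve" already present; 4 new (v, v, b, b)
  "be" → prefix "b" already present; 1 new (e)
  "ebvvbv" → prefix "eb" already present; 4 new (v, v, b, v)
  "vbebvb" → prefix "vbe" already present; 3 new (b, v, b)
  "eeeee" → prefix "e" already present; 4 new (e, e, e, e)
Total nodes = 10 + 4 + 2 + 5 + 5 + 4 + 1 + 4 + 3 + 4 = 42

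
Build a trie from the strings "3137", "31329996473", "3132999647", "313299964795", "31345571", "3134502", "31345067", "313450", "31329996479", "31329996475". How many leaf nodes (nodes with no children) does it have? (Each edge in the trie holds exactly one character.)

A leaf is a node with no children — equivalently, the end of a word that is not a proper prefix of any other stored word.
Those words: "31329996473", "31329996475", "313299964795", "3134502", "31345067", "31345571", "3137"
Leaf count: 7

7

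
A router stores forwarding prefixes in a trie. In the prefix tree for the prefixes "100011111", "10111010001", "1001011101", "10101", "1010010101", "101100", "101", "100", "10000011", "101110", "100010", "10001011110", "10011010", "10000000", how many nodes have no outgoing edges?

Leaves are exactly the stored words that no other stored word extends.
Those words: "10000000", "10000011", "10001011110", "100011111", "1001011101", "10011010", "1010010101", "10101", "101100", "10111010001"
Leaf count: 10

10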